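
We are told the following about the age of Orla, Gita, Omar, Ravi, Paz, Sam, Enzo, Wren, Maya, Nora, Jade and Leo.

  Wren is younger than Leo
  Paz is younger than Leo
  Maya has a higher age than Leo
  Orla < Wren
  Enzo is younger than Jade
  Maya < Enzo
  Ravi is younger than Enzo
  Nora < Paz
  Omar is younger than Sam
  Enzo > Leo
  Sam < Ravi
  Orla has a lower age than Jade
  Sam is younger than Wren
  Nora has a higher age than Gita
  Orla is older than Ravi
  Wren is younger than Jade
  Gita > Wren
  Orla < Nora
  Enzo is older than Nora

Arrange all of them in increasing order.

Omar < Sam < Ravi < Orla < Wren < Gita < Nora < Paz < Leo < Maya < Enzo < Jade

Nothing is placed below Omar, so it is least; from there Omar < Sam; Sam < Ravi; Ravi < Orla; Orla < Wren; Wren < Gita; Gita < Nora; Nora < Paz; Paz < Leo; Leo < Maya; Maya < Enzo; Enzo < Jade, each given directly.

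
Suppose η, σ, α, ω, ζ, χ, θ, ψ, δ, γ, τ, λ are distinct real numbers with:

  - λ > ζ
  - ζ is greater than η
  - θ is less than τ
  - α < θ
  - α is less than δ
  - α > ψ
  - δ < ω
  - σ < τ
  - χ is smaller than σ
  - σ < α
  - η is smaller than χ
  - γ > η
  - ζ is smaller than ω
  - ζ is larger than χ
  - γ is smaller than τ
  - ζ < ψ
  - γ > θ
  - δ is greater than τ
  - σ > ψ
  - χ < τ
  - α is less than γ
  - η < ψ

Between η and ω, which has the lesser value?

η

Chaining the given relations: η < χ < ζ < ψ < σ < α < θ < γ < τ < δ < ω.
So η < ω; η is the smaller of the two.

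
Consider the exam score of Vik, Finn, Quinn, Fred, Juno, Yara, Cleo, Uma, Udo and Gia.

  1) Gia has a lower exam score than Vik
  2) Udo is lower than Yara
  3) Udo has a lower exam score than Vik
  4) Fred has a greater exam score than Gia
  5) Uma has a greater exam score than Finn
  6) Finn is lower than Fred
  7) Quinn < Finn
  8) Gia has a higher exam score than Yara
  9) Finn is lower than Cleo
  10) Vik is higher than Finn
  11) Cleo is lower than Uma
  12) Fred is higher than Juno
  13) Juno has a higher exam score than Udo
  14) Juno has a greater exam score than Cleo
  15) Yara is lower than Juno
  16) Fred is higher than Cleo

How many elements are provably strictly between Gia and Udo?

1

Chaining upward from Udo reaches: Yara, Juno, Fred, Vik.
Chaining downward from Gia reaches: Yara.
Strictly between Udo and Gia are those in both lists: Yara — 1 element.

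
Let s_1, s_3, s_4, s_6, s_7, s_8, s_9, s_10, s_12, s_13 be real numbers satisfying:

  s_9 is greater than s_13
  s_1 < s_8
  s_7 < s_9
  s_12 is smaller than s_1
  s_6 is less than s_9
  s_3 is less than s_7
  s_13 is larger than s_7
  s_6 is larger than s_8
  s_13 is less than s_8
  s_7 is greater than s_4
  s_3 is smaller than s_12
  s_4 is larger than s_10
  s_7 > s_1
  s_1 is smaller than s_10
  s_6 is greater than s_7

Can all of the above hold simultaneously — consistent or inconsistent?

consistent

The single ordering s_3 < s_12 < s_1 < s_10 < s_4 < s_7 < s_13 < s_8 < s_6 < s_9 satisfies every listed relation, so no contradiction arises.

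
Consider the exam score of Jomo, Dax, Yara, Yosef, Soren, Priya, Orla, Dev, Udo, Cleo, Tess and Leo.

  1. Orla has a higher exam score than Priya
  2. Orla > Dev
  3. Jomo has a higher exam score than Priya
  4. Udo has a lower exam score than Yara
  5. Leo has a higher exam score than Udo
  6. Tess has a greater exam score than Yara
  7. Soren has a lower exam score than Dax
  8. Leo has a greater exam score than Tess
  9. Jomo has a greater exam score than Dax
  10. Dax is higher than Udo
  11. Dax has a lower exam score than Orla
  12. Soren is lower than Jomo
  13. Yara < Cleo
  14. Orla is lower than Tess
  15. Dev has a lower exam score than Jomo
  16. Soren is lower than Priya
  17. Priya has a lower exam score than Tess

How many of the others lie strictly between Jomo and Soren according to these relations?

2

Chaining upward from Soren reaches: Priya, Dax, Orla, Tess, Leo.
Chaining downward from Jomo reaches: Udo, Dev, Priya, Dax.
Strictly between Soren and Jomo are those in both lists: Priya, Dax — 2 elements.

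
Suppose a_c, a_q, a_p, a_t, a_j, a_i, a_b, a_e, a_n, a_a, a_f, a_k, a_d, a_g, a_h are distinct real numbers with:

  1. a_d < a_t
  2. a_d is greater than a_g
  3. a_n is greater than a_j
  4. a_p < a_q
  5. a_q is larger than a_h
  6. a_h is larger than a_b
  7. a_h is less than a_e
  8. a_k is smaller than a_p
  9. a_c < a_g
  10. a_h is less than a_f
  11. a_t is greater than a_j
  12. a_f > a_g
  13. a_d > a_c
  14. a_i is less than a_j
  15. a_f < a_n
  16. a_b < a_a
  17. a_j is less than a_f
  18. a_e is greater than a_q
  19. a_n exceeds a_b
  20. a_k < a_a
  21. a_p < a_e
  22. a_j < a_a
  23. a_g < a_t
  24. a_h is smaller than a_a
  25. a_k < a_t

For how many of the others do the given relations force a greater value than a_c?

From a_c the given relations immediately reach a_g, a_d.
From those, a_f, a_t — 4 in total.
From those, a_n — 5 in total.
No other element is forced above a_c by the given relations, so the count is 5.

5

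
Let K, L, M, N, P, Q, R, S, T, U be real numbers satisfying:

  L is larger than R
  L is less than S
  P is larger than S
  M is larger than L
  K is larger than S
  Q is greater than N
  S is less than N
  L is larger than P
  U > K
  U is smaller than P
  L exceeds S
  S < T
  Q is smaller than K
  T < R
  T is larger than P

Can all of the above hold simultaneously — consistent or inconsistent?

Chaining the given relations yields S < N < Q < K < U < P < T < R < L, so S < L. But one relation states L < S. These cannot both hold.

inconsistent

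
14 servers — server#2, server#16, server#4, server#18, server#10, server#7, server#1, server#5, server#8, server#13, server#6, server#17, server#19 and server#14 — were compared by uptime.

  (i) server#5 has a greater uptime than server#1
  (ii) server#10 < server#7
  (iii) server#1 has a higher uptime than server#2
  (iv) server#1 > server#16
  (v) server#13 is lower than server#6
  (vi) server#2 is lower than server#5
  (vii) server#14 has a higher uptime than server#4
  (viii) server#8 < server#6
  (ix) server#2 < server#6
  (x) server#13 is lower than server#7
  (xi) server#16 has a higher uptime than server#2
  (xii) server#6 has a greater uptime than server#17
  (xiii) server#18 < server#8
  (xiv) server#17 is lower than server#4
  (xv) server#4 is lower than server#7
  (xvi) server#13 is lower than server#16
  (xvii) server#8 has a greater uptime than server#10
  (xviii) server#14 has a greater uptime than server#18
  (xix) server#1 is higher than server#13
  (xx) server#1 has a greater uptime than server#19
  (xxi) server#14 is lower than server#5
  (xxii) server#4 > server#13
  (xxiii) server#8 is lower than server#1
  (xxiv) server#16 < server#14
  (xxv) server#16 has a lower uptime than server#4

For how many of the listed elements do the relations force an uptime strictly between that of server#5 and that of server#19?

Chaining upward from server#19 reaches: server#1.
Chaining downward from server#5 reaches: server#10, server#17, server#2, server#13, server#16, server#4, server#18, server#8, server#1, server#14.
Strictly between server#19 and server#5 are those in both lists: server#1 — 1 element.

1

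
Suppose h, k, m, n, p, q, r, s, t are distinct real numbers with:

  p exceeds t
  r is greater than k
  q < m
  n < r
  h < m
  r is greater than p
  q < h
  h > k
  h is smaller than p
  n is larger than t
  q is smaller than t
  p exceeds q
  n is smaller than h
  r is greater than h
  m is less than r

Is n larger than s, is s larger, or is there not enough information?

Following every chain through n: above n we get h, p, m, r; below n we get q, t.
s is not reached, and no chain runs the other way from s to n.
So the given relations leave the order of n and s undetermined.

undetermined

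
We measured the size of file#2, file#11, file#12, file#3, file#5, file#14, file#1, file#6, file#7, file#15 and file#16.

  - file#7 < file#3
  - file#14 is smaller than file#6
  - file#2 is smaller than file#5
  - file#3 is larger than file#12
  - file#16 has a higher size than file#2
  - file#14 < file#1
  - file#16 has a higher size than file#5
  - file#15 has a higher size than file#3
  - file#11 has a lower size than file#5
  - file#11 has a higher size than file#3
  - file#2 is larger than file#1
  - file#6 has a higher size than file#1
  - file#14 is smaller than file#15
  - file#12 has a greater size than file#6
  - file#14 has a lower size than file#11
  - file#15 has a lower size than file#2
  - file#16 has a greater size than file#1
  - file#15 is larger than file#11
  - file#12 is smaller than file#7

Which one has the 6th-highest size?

file#3

Chaining the given pairs: file#14 < file#1 < file#6 < file#12 < file#7 < file#3 < file#11 < file#15 < file#2 < file#5 < file#16.
Counting 6 from the largest end gives file#3.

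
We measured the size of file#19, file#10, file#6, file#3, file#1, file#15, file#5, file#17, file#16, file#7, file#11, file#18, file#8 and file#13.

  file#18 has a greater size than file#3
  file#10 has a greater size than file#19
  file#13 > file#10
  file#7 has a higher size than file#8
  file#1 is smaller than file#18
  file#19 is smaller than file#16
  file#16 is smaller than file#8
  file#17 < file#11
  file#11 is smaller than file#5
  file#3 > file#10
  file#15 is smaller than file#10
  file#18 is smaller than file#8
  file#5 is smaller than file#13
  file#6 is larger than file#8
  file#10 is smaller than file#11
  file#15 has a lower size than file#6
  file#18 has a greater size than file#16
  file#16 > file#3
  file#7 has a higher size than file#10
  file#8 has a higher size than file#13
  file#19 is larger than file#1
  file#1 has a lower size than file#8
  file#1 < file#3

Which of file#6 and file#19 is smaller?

file#19

Link the given pairs in sequence: file#19 < file#10; file#10 < file#3; file#3 < file#16; file#16 < file#8; file#8 < file#6.
Together: file#19 < file#10 < file#3 < file#16 < file#8 < file#6.
So file#19 < file#6; file#19 is the smaller of the two.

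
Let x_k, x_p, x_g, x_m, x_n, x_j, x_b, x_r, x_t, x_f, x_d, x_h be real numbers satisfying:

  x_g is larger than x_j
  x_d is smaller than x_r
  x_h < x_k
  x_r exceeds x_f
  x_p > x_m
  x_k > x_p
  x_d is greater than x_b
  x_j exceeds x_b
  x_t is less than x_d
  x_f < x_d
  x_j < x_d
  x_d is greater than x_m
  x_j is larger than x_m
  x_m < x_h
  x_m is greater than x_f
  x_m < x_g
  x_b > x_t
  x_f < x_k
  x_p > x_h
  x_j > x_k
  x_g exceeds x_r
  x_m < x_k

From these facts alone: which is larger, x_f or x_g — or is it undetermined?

x_g

x_f < x_m and x_m < x_h give x_f < x_h.
Then x_h < x_p extends the chain to x_p.
Then x_p < x_k extends the chain to x_k.
With x_k < x_j: x_f < x_m < x_h < x_p < x_k < x_j.
With x_j < x_d: x_f < x_m < x_h < x_p < x_k < x_j < x_d.
Then x_d < x_r extends the chain to x_r.
With x_r < x_g: x_f < x_m < x_h < x_p < x_k < x_j < x_d < x_r < x_g.
So x_g is larger.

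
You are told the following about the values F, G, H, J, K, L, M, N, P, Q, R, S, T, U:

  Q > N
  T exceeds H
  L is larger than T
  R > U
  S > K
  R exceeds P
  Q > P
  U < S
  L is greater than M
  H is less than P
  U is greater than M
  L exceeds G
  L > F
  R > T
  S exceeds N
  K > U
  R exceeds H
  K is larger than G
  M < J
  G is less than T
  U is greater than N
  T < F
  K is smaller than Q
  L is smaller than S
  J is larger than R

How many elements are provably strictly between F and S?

1

Chaining upward from F reaches: L.
Chaining downward from S reaches: G, H, N, M, U, T, K, L.
Strictly between F and S are those in both lists: L — 1 element.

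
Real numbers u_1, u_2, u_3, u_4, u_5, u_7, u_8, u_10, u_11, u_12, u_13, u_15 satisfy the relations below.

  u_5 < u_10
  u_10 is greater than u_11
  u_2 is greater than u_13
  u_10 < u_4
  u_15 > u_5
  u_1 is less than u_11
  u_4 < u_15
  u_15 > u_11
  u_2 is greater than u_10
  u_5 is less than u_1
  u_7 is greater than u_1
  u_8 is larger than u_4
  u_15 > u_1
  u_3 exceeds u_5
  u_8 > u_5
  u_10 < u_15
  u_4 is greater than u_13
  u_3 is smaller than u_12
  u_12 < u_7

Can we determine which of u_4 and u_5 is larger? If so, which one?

u_4

Following the relations from u_5: u_5 < u_1 < u_11 < u_10 < u_4.
So u_4 is larger.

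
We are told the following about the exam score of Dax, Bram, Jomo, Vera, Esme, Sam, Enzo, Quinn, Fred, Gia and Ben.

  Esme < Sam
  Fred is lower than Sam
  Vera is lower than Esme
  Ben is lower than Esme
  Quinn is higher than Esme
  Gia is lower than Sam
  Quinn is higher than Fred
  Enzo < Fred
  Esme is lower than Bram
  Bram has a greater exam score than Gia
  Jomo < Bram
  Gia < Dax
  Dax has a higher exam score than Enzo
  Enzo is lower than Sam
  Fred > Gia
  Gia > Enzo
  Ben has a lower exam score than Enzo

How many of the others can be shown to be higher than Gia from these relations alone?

Directly above Gia: Fred, Sam, Dax, Bram.
One step further: Quinn (5 so far).
No other element is forced above Gia by the given relations, so the count is 5.

5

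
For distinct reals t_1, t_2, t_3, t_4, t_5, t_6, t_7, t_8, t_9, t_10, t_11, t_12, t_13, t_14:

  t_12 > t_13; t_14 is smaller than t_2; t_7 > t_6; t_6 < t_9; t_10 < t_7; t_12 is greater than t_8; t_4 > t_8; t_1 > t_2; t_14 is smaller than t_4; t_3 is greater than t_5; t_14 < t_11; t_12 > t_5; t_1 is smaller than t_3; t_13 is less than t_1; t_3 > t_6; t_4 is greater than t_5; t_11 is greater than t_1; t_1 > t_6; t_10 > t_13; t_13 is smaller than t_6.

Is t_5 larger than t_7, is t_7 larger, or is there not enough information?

Following every chain through t_5: above t_5 we get t_3, t_4, t_12.
t_7 is not reached, and no chain runs the other way from t_7 to t_5.
So the given relations leave the order of t_5 and t_7 undetermined.

undetermined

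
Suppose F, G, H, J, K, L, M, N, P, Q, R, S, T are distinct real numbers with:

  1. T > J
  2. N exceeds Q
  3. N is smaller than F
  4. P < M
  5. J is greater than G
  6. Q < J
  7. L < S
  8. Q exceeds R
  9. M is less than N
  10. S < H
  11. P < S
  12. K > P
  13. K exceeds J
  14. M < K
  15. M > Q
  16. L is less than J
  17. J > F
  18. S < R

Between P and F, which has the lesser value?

P

Following the relations from P: P < S < R < Q < M < N < F.
So P < F; P is the smaller of the two.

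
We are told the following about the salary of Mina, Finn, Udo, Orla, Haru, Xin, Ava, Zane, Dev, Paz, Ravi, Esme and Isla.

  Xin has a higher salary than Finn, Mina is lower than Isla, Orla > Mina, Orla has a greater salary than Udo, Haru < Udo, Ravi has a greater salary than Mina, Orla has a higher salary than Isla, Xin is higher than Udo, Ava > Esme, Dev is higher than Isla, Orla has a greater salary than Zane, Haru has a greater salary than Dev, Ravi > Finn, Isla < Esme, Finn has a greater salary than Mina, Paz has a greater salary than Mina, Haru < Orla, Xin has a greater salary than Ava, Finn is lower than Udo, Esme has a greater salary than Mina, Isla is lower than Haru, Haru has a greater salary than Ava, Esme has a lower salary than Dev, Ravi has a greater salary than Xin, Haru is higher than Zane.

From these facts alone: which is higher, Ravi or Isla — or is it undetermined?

Ravi

Isla < Esme and Esme < Dev give Isla < Dev.
With Dev < Haru: Isla < Esme < Dev < Haru.
Then Haru < Udo extends the chain to Udo.
Then Udo < Xin extends the chain to Xin.
With Xin < Ravi: Isla < Esme < Dev < Haru < Udo < Xin < Ravi.
So Ravi is higher.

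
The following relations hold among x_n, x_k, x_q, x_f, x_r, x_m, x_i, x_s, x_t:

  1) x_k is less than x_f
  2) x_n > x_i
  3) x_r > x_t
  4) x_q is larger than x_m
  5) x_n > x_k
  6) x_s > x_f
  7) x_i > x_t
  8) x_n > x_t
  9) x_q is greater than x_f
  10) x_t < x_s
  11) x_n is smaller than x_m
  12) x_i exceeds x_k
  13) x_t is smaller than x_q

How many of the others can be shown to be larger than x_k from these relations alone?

6

Directly above x_k: x_i, x_f, x_n.
One step further: x_m, x_q, x_s (6 so far).
No other element is forced above x_k by the given relations, so the count is 6.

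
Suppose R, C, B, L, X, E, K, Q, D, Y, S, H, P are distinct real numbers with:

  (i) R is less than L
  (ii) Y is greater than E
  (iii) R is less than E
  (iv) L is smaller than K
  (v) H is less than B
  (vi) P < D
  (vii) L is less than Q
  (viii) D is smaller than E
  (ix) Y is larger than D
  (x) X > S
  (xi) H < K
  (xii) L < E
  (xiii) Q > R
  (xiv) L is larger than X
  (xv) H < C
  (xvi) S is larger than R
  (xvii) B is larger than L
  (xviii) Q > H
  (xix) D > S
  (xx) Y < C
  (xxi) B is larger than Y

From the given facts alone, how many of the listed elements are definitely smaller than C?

9

From C the given relations immediately reach H, Y.
From those, D, E — 4 in total.
From those, R, S, L, P — 8 in total.
From those, X — 9 in total.
Nothing else is reachable below C; 9 in all.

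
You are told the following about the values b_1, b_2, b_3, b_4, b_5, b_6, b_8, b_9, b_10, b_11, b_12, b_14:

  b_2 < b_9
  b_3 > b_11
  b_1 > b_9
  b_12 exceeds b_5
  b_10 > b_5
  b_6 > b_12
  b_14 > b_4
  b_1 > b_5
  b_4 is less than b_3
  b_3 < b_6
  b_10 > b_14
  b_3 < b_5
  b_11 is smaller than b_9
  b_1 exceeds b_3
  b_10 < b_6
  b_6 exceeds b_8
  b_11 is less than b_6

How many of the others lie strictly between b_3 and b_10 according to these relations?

The relations place b_3 below b_10. An element lies strictly between them when it is forced above b_3 and also forced below b_10.
Above b_3: {b_5, b_12, b_1, b_6}. Below b_10: {b_11, b_4, b_5, b_14}.
Intersection: {b_5} — 1.

1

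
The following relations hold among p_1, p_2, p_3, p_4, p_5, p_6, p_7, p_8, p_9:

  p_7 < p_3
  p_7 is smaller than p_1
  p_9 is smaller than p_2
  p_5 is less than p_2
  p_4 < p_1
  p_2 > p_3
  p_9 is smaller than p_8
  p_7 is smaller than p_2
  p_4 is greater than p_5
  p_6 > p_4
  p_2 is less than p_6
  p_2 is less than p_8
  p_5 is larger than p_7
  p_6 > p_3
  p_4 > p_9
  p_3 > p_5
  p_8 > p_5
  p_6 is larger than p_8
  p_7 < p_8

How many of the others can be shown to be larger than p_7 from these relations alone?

7

The elements the relations force above p_7 are p_5, p_3, p_2, p_8, p_4, p_6, p_1 — no chain reaches any other.
That is 7.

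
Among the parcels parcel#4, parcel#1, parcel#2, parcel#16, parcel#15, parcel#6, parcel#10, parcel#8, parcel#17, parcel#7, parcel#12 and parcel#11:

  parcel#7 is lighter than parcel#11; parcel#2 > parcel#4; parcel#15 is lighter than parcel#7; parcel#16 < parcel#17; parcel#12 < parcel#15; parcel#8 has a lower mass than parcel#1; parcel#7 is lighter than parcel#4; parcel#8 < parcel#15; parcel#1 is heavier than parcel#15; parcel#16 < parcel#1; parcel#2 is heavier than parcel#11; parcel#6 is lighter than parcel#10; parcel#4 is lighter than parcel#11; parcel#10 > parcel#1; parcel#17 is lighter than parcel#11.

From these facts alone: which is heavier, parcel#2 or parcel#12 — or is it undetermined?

Chaining the given relations: parcel#12 < parcel#15 < parcel#7 < parcel#4 < parcel#11 < parcel#2.
So parcel#2 is heavier.

parcel#2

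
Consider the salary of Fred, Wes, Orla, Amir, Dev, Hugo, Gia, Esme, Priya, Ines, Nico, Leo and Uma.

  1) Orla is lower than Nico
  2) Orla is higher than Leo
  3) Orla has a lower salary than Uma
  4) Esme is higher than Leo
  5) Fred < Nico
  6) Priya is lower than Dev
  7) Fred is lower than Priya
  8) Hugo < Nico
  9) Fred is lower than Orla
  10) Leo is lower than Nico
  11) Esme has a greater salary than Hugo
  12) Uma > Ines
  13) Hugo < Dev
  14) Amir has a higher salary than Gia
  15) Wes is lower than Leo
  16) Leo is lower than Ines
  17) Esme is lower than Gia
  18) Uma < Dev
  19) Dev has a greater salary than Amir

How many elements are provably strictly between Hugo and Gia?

The relations place Hugo below Gia. An element lies strictly between them when it is forced above Hugo and also forced below Gia.
Above Hugo: {Nico, Esme, Amir, Dev}. Below Gia: {Wes, Leo, Esme}.
Intersection: {Esme} — 1.

1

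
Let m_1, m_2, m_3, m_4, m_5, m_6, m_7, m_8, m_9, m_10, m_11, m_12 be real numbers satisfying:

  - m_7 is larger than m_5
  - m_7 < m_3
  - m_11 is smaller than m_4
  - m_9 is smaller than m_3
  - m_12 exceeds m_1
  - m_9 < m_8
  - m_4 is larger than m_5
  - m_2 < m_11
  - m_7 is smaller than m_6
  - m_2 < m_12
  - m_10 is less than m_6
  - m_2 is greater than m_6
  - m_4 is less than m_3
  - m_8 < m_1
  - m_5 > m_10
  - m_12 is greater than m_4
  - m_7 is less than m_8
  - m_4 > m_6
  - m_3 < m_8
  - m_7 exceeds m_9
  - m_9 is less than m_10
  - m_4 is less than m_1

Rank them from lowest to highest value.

m_9 < m_10 < m_5 < m_7 < m_6 < m_2 < m_11 < m_4 < m_3 < m_8 < m_1 < m_12

Nothing is placed below m_9, so it is least; from there m_9 < m_10; m_10 < m_5; m_5 < m_7; m_7 < m_6; m_6 < m_2; m_2 < m_11; m_11 < m_4; m_4 < m_3; m_3 < m_8; m_8 < m_1; m_1 < m_12, each given directly.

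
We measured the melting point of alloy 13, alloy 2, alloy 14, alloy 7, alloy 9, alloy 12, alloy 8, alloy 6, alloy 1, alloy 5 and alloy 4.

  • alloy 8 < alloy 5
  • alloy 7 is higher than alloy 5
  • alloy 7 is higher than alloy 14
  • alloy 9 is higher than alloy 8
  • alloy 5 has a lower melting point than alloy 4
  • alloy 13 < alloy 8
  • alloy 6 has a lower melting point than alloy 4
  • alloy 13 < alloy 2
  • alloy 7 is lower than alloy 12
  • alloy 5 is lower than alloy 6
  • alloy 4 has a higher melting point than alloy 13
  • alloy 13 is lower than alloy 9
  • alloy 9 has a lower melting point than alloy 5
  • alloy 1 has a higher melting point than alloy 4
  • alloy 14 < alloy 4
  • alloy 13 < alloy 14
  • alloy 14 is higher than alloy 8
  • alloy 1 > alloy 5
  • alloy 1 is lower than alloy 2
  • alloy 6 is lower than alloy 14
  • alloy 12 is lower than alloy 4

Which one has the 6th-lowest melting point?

alloy 14

Piecing the relations together gives one ordering: alloy 13 < alloy 8 < alloy 9 < alloy 5 < alloy 6 < alloy 14 < alloy 7 < alloy 12 < alloy 4 < alloy 1 < alloy 2.
The 6th smallest is alloy 14.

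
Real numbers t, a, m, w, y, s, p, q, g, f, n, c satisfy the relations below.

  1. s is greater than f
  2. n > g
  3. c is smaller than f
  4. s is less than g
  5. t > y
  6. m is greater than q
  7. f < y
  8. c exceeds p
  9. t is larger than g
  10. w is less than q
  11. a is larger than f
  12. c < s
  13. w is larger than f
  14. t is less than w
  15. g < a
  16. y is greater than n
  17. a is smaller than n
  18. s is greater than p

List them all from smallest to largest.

p < c < f < s < g < a < n < y < t < w < q < m

Each adjacent pair is fixed by a given relation: p < c; c < f; f < s; s < g; g < a; a < n; n < y; y < t; t < w; w < q; q < m. Chaining them end to end gives the full order.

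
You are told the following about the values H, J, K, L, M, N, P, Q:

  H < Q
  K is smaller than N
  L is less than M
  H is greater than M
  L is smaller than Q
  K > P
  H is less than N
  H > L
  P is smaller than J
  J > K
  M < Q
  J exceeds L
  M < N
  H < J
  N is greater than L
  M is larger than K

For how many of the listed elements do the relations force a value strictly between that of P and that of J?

Chaining upward from P reaches: K, M, H, N, Q.
Chaining downward from J reaches: L, K, M, H.
Strictly between P and J are those in both lists: K, M, H — 3 elements.

3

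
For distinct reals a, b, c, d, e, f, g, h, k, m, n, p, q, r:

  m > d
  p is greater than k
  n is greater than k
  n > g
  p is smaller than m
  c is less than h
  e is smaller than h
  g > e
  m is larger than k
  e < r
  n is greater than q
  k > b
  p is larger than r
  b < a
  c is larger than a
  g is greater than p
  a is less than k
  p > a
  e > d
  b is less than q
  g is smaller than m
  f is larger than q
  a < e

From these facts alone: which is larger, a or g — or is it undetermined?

g

Link the given pairs in sequence: a < e; e < r; r < p; p < g.
Together: a < e < r < p < g.
So g is larger.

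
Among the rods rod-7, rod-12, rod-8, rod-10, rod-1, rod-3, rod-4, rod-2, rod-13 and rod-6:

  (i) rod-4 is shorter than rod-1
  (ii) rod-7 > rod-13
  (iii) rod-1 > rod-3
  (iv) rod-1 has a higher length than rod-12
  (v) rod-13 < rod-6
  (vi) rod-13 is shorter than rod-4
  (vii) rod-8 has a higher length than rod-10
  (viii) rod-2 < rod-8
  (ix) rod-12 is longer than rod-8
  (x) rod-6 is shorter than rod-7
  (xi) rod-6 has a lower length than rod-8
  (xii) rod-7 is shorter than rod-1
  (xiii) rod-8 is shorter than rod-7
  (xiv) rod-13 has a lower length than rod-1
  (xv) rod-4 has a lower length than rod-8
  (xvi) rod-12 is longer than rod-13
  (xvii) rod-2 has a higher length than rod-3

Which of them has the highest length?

rod-10 is not greatest since rod-10 < rod-8; rod-13 is not greatest since rod-13 < rod-4; rod-4 is not greatest since rod-4 < rod-1; rod-6 is not greatest since rod-6 < rod-7; rod-3 is not greatest since rod-3 < rod-1; rod-2 is not greatest since rod-2 < rod-8; rod-8 is not greatest since rod-8 < rod-12; rod-7 is not greatest since rod-7 < rod-1; rod-12 is not greatest since rod-12 < rod-1.
Only rod-1 has nothing above it, so rod-1 is the highest length.

rod-1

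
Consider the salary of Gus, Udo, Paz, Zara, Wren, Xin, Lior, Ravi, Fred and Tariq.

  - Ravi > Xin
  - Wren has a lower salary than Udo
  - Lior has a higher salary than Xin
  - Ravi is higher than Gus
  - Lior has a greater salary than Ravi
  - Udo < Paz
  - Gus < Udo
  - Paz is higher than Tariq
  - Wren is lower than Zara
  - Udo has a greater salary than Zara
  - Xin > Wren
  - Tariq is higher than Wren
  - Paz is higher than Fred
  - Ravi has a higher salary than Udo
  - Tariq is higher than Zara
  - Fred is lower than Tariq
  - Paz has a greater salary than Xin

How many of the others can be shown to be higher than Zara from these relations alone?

5

Directly above Zara: Tariq, Udo.
One step further: Paz, Ravi (4 so far).
One step further: Lior (5 so far).
Nothing else is reachable above Zara; 5 in all.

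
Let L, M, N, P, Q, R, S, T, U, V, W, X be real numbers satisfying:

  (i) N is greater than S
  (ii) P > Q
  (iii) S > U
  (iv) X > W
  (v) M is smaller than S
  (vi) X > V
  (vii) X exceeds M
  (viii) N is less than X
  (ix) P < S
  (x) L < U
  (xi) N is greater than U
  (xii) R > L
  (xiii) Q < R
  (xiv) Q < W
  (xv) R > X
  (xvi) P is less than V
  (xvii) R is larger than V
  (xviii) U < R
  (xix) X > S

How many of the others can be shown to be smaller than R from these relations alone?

Directly below R: Q, L, U, V, X.
One step further: M, P, S, N, W (10 so far).
Nothing else is reachable below R; 10 in all.

10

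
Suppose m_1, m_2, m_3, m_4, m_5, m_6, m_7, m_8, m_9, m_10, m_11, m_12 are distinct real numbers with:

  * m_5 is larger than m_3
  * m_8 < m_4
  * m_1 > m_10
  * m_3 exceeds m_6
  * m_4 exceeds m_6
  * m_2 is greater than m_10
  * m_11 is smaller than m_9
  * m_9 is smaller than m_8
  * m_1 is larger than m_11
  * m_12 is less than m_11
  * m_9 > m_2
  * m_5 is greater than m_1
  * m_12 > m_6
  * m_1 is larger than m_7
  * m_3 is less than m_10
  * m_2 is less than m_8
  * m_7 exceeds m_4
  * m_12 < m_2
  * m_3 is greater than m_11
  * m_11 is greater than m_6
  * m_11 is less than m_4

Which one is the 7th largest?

The consecutive relations fix a unique order: m_6 < m_12 < m_11 < m_3 < m_10 < m_2 < m_9 < m_8 < m_4 < m_7 < m_1 < m_5.
The 7th largest is m_2.

m_2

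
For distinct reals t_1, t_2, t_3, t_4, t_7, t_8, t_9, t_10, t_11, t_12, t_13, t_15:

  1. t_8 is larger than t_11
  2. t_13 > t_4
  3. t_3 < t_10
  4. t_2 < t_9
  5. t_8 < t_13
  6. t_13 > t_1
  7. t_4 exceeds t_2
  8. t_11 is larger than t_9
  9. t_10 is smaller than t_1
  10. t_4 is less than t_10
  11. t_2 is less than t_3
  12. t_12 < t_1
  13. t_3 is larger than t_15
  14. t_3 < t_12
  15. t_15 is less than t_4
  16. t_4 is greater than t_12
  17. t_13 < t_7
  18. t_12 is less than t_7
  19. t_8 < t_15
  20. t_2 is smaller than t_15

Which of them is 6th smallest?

Piecing the relations together gives one ordering: t_2 < t_9 < t_11 < t_8 < t_15 < t_3 < t_12 < t_4 < t_10 < t_1 < t_13 < t_7.
The 6th smallest is t_3.

t_3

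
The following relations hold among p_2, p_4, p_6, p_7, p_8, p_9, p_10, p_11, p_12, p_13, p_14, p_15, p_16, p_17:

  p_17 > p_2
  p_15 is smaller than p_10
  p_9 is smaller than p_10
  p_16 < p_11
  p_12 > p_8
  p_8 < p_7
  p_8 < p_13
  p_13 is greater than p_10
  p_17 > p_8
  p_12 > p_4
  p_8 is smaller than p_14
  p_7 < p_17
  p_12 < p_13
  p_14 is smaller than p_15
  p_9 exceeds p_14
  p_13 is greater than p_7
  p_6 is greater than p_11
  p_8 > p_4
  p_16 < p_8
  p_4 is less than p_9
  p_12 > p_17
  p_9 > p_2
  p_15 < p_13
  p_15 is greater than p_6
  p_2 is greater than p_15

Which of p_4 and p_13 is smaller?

p_4

Link the given pairs in sequence: p_4 < p_8; p_8 < p_14; p_14 < p_15; p_15 < p_2; p_2 < p_17; p_17 < p_12; p_12 < p_13.
Chaining these gives p_4 < p_8 < p_14 < p_15 < p_2 < p_17 < p_12 < p_13.
So p_4 < p_13; p_4 is the smaller of the two.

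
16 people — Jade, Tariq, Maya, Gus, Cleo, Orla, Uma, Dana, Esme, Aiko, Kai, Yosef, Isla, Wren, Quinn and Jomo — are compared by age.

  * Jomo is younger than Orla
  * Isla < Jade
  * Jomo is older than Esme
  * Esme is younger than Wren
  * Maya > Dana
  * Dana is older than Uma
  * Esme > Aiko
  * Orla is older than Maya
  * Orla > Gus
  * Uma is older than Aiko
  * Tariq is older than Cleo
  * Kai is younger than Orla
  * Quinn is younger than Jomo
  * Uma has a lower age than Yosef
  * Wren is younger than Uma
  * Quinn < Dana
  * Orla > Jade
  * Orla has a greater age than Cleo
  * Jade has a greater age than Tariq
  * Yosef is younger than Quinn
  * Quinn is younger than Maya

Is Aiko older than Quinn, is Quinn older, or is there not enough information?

Aiko < Esme and Esme < Wren give Aiko < Wren.
Then Wren < Uma extends the chain to Uma.
Then Uma < Yosef extends the chain to Yosef.
With Yosef < Quinn: Aiko < Esme < Wren < Uma < Yosef < Quinn.
So Quinn is older.

Quinn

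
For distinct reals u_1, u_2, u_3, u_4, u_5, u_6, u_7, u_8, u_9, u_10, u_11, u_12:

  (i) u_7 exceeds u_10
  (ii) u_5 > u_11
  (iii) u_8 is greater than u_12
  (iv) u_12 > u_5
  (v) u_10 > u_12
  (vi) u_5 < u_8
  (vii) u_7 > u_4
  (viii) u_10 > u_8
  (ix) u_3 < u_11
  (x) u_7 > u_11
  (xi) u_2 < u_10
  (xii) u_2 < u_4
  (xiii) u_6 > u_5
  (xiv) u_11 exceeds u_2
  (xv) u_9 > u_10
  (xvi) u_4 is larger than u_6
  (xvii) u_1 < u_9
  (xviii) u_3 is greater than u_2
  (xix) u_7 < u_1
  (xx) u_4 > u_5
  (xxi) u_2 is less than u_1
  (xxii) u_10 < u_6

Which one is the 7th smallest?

u_10

Chaining the given pairs: u_2 < u_3 < u_11 < u_5 < u_12 < u_8 < u_10 < u_6 < u_4 < u_7 < u_1 < u_9.
Counting 7 from the smallest end gives u_10.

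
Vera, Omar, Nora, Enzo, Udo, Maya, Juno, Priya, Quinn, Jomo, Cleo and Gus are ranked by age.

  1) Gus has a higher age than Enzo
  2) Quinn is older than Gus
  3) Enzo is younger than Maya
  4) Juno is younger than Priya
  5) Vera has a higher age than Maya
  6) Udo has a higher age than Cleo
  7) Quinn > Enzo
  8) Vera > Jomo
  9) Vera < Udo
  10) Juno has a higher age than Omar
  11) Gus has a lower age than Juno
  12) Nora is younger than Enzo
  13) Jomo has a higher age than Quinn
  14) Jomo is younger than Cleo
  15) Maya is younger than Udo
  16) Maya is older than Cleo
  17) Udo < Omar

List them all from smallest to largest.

Nothing is placed below Nora, so it is least; from there Nora < Enzo; Enzo < Gus; Gus < Quinn; Quinn < Jomo; Jomo < Cleo; Cleo < Maya; Maya < Vera; Vera < Udo; Udo < Omar; Omar < Juno; Juno < Priya, each given directly.

Nora < Enzo < Gus < Quinn < Jomo < Cleo < Maya < Vera < Udo < Omar < Juno < Priya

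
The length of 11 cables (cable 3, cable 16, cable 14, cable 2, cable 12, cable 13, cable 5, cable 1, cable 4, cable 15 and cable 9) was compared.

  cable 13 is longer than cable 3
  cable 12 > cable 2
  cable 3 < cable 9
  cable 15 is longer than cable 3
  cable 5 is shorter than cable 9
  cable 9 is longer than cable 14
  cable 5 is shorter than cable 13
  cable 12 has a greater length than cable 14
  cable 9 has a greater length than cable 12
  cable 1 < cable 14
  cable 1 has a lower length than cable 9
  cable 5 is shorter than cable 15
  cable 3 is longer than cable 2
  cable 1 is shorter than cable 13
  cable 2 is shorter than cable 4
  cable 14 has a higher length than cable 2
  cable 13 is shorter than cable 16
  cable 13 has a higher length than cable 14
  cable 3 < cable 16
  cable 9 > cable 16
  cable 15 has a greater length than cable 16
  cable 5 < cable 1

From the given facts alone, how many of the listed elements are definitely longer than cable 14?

The elements the relations force above cable 14 are cable 12, cable 13, cable 16, cable 9, cable 15 — no chain reaches any other.
That is 5.

5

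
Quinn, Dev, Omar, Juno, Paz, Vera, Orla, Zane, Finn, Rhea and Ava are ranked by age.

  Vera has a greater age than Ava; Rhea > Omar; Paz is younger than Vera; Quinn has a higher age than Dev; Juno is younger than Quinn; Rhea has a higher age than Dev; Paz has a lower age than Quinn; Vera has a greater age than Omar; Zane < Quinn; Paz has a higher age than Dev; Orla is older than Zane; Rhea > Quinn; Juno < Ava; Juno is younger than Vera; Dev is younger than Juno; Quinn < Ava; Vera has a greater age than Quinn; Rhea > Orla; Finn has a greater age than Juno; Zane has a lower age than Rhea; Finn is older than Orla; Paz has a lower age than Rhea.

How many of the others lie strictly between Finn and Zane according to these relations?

1

Chaining upward from Zane reaches: Quinn, Ava, Orla, Vera, Rhea.
Chaining downward from Finn reaches: Dev, Juno, Orla.
Strictly between Zane and Finn are those in both lists: Orla — 1 element.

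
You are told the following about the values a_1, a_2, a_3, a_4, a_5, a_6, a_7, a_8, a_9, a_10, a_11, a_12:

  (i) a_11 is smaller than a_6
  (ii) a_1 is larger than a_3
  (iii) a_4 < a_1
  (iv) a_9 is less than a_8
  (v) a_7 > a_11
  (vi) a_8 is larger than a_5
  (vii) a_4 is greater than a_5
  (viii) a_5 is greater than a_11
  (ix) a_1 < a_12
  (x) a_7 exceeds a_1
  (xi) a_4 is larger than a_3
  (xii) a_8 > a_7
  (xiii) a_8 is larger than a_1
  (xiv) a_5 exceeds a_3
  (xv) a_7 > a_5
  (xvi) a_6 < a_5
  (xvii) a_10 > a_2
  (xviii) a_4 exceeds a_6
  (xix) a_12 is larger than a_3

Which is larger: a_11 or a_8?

a_8

Following the relations from a_11: a_11 < a_6 < a_5 < a_4 < a_1 < a_7 < a_8.
So a_11 < a_8; a_8 is the larger of the two.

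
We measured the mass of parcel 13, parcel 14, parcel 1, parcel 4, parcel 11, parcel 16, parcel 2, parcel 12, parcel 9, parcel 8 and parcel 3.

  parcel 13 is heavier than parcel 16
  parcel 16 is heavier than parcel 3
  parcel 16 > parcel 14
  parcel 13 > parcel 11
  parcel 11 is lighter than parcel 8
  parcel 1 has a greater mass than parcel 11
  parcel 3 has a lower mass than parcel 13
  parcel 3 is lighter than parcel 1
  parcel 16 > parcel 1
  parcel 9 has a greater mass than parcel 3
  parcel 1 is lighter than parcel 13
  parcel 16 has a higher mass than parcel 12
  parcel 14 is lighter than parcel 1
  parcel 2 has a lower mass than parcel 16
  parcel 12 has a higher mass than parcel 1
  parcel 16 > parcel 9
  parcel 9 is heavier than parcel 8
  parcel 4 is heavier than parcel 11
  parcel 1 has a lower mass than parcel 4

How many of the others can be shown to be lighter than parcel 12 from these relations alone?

From parcel 12 the given relations immediately reach parcel 1.
From those, parcel 14, parcel 11, parcel 3 — 4 in total.
No other element is forced below parcel 12 by the given relations, so the count is 4.

4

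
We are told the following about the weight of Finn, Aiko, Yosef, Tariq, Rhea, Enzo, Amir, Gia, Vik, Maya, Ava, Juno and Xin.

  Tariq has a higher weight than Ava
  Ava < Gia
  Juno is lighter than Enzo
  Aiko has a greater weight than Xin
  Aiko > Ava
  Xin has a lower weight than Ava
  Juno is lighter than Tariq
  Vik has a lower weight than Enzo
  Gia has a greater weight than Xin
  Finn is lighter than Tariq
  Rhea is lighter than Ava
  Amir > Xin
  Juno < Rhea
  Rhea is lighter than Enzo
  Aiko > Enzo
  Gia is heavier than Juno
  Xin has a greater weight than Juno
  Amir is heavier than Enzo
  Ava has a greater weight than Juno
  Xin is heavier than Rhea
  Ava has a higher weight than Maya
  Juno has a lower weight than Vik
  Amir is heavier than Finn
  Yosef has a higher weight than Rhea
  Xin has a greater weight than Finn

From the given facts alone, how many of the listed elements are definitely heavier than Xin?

5

The elements the relations force above Xin are Ava, Tariq, Aiko, Amir, Gia — no chain reaches any other.
That is 5.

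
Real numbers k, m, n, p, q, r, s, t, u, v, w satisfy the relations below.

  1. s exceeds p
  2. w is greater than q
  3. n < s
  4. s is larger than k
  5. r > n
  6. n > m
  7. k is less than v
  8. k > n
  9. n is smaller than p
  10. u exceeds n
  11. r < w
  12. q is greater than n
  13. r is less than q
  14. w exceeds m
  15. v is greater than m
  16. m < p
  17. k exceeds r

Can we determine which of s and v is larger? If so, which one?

Following every chain through s: below s we get m, n, r, p, k.
v is not reached, and no chain runs the other way from v to s.
So the given relations leave the order of s and v undetermined.

undetermined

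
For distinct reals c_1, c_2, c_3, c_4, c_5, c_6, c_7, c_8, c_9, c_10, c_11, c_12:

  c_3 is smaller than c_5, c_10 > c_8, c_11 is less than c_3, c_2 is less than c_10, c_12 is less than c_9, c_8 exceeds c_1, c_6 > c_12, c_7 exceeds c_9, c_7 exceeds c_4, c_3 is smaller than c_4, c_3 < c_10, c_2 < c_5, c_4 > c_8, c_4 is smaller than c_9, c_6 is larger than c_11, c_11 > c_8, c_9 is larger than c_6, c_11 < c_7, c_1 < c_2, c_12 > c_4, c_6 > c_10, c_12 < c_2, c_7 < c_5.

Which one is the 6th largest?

The consecutive relations fix a unique order: c_1 < c_8 < c_11 < c_3 < c_4 < c_12 < c_2 < c_10 < c_6 < c_9 < c_7 < c_5.
The 6th largest is c_2.

c_2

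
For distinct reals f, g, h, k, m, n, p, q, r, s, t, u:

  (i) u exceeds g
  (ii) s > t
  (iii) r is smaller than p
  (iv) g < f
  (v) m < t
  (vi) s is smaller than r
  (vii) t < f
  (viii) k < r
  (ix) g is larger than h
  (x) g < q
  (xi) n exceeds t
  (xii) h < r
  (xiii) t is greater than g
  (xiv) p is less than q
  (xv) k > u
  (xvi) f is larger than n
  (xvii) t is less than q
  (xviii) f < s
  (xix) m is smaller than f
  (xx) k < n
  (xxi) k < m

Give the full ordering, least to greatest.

The consecutive links are each given: h < g; g < u; u < k; k < m; m < t; t < n; n < f; f < s; s < r; r < p; p < q.

h < g < u < k < m < t < n < f < s < r < p < q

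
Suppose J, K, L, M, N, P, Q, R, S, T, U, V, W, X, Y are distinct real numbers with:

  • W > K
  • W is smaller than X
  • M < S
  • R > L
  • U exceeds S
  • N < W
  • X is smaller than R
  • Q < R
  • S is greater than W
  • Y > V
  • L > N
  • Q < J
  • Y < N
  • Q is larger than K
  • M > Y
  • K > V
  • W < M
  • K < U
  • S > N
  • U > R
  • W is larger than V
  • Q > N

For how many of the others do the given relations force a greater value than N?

The elements the relations force above N are L, Q, W, X, M, R, S, J, U — no chain reaches any other.
That is 9.

9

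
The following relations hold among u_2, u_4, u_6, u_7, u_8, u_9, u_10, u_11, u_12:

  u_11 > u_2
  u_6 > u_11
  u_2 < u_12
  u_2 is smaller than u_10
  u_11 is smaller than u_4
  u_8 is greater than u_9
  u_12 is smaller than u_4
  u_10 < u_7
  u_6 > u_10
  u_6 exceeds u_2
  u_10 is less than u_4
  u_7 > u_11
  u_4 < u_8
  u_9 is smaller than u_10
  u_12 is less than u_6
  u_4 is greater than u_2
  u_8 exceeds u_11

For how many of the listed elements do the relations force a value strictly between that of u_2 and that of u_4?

3

The relations place u_2 below u_4. An element lies strictly between them when it is forced above u_2 and also forced below u_4.
Above u_2: {u_12, u_11, u_10, u_7, u_8, u_6}. Below u_4: {u_9, u_12, u_11, u_10}.
Intersection: {u_12, u_11, u_10} — 3.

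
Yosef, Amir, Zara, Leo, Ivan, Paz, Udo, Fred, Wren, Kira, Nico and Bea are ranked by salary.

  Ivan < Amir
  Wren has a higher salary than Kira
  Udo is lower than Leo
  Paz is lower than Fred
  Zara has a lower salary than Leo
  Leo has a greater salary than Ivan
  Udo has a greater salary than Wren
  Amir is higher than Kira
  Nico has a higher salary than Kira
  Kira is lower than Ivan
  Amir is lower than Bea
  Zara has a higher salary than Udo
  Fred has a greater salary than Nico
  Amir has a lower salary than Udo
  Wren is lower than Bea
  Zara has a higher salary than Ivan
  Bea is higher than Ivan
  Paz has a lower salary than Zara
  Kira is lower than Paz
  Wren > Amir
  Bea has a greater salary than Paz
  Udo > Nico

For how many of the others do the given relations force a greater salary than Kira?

10

From Kira the given relations immediately reach Paz, Ivan, Nico, Amir, Wren.
From those, Udo, Zara, Leo, Fred, Bea — 10 in total.
Nothing else is reachable above Kira; 10 in all.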